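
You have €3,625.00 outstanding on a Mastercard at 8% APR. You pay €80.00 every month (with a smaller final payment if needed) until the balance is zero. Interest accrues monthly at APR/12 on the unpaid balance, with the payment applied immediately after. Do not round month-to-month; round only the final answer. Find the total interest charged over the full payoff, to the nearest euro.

€705

Monthly rate r = 8%/12 = 0.666667% = 0.00666667.
Payoff takes n = ⌈−ln(1 − rB₀/P)/ln(1+r)⌉ = ⌈54.128⌉ = 55 payments; the last is €10.27.
Total paid = 54·€80.00 + €10.27 = €4,330.27.
Total interest = total paid − principal = €4,330.27 − €3,625.00 = €705.27.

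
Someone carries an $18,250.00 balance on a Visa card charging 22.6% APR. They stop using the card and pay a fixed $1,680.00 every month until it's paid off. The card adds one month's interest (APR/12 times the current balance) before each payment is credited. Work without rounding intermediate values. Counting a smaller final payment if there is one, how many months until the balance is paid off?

Monthly rate r = 22.6%/12 = 1.88333% = 0.0188333.
Recurrence: B ← B·(1+r) − $1,680.00.
Month 1: interest $343.71; balance after payment $16,913.71.
Month 2: interest $318.54; balance after payment $15,552.25.
Closed form: n = −ln(1 − rB₀/P)/ln(1+r) = −ln(0.79541)/ln(1.01883) ≈ 12.268, so the balance reaches zero during payment 13.

13 payments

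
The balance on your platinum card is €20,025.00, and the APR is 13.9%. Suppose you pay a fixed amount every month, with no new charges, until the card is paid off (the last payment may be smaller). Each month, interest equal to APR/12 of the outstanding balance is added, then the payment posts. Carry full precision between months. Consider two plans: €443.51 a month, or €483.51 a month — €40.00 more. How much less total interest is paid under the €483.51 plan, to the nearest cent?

€1,074.19

Monthly rate r = 13.9%/12 = 1.15833% = 0.0115833.
At €443.51/mo: n = ⌈−ln(1 − rB₀/P)/ln(1+r)⌉ = 65 payments (last €122.53); total interest = total paid − €20,025.00 = €8,482.17.
At €483.51/mo: 57 payments (last €356.42); total interest €7,407.98.
Interest saved = €8,482.17 − €7,407.98 = €1,074.19.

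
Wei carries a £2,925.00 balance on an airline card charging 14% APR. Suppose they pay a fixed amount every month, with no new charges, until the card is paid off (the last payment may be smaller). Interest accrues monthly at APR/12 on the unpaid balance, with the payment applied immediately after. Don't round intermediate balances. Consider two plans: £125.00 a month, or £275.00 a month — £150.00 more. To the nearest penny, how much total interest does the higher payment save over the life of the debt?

£294.47

Monthly rate r = 14%/12 = 1.16667% = 0.0116667.
At £125.00/mo: n = ⌈−ln(1 − rB₀/P)/ln(1+r)⌉ = 28 payments (last £61.09); total interest = total paid − £2,925.00 = £511.09.
At £275.00/mo: 12 payments (last £116.62); total interest £216.62.
Interest saved = £511.09 − £216.62 = £294.47.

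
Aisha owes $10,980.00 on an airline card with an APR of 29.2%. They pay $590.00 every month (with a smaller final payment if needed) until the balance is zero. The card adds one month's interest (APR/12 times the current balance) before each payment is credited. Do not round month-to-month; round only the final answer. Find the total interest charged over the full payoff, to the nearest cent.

Monthly rate r = 29.2%/12 = 2.43333% = 0.0243333.
Payoff takes n = ⌈−ln(1 − rB₀/P)/ln(1+r)⌉ = ⌈25.082⌉ = 26 payments; the last is $49.07.
Total paid = 25·$590.00 + $49.07 = $14,799.07.
Total interest = total paid − principal = $14,799.07 − $10,980.00 = $3,819.07.

$3,819.07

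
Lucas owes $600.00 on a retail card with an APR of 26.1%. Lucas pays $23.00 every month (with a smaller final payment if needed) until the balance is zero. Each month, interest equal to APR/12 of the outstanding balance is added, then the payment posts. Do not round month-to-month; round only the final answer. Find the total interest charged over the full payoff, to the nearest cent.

$295.69

Monthly rate r = 26.1%/12 = 2.175% = 0.02175.
Payoff takes n = ⌈−ln(1 − rB₀/P)/ln(1+r)⌉ = ⌈38.943⌉ = 39 payments; the last is $21.69.
Total paid = 38·$23.00 + $21.69 = $895.69.
Total interest = total paid − principal = $895.69 − $600.00 = $295.69.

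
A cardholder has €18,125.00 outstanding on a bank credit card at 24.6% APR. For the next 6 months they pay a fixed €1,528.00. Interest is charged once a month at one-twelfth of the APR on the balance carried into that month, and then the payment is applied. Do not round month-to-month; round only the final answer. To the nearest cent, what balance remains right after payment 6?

€10,820.90

Monthly rate r = 24.6%/12 = 2.05% = 0.0205.
Each month: B ← B·(1+r) − €1,528.00.
Month 1: interest €371.56; balance after payment €16,968.56.
Month 2: interest €347.86; balance after payment €15,788.42.
Month 3: interest €323.66; balance after payment €14,584.08.
Month 4: interest €298.97; balance after payment €13,355.05.
Month 5: interest €273.78; balance after payment €12,100.83.
Month 6: interest €248.07; balance after payment €10,820.90.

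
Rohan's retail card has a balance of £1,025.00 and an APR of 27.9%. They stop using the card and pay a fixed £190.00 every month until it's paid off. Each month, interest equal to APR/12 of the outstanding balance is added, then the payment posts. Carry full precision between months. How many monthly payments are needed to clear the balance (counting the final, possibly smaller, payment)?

Monthly rate r = 27.9%/12 = 2.325% = 0.02325.
Recurrence: B ← B·(1+r) − £190.00.
Month 1: interest £23.83; balance after payment £858.83.
Month 2: interest £19.97; balance after payment £688.80.
Month 3: interest £16.01; balance after payment £514.81.
Month 4: interest £11.97; balance after payment £336.78.
Month 5: interest £7.83; balance after payment £154.61.
Month 6: interest £3.59; balance after payment £0.00.

6 months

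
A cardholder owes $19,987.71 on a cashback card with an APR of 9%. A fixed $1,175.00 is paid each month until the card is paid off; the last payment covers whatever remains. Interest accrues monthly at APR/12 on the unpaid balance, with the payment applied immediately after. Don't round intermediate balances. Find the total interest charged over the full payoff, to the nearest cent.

Monthly rate r = 9%/12 = 0.75% = 0.0075.
Payoff takes n = ⌈−ln(1 − rB₀/P)/ln(1+r)⌉ = ⌈18.266⌉ = 19 payments; the last is $313.69.
Total paid = 18·$1,175.00 + $313.69 = $21,463.69.
Total interest = total paid − principal = $21,463.69 − $19,987.71 = $1,475.98.

$1,475.98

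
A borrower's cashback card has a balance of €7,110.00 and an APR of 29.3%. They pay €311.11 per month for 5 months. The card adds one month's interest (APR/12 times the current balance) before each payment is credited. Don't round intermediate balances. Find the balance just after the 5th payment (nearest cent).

€6,388.06

Monthly rate r = 29.3%/12 = 2.44167% = 0.0244167.
Each month: B ← B·(1+r) − €311.11.
Month 1: interest €173.60; balance after payment €6,972.49.
Month 2: interest €170.25; balance after payment €6,831.63.
Month 3: interest €166.81; balance after payment €6,687.32.
Month 4: interest €163.28; balance after payment €6,539.50.
Month 5: interest €159.67; balance after payment €6,388.06.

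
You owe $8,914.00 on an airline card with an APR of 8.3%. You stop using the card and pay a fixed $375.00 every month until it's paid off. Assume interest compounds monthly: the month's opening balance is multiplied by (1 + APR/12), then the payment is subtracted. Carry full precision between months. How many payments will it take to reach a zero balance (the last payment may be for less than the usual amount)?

27 payments

Monthly rate r = 8.3%/12 = 0.691667% = 0.00691667.
Recurrence: B ← B·(1+r) − $375.00.
Month 1: interest $61.66; balance after payment $8,600.66.
Month 2: interest $59.49; balance after payment $8,285.14.
Closed form: n = −ln(1 − rB₀/P)/ln(1+r) = −ln(0.83559)/ln(1.00692) ≈ 26.059, so the balance reaches zero during payment 27.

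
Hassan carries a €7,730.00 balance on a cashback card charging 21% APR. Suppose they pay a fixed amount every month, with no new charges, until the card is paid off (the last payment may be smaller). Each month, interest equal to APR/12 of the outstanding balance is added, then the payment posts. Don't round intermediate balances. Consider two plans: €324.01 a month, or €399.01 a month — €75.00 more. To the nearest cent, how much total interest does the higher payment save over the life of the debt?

€570.50

Monthly rate r = 21%/12 = 1.75% = 0.0175.
At €324.01/mo: n = ⌈−ln(1 − rB₀/P)/ln(1+r)⌉ = 32 payments (last €49.34); total interest = total paid − €7,730.00 = €2,363.65.
At €399.01/mo: 24 payments (last €345.92); total interest €1,793.15.
Interest saved = €2,363.65 − €1,793.15 = €570.50.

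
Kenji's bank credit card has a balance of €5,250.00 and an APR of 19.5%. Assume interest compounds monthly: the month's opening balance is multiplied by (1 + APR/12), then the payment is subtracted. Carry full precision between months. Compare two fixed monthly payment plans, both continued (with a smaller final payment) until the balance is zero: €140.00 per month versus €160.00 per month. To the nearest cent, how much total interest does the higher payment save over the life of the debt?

€601.95

Monthly rate r = 19.5%/12 = 1.625% = 0.01625.
At €140.00/mo: n = ⌈−ln(1 − rB₀/P)/ln(1+r)⌉ = 59 payments (last €44.39); total interest = total paid − €5,250.00 = €2,914.39.
At €160.00/mo: 48 payments (last €42.44); total interest €2,312.44.
Interest saved = €2,914.39 − €2,312.44 = €601.95.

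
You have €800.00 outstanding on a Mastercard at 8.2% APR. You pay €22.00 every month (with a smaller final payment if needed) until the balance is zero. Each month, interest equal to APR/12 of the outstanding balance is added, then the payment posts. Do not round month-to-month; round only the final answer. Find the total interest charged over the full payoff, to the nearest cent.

Monthly rate r = 8.2%/12 = 0.683333% = 0.00683333.
Payoff takes n = ⌈−ln(1 − rB₀/P)/ln(1+r)⌉ = ⌈41.947⌉ = 42 payments; the last is €20.84.
Total paid = 41·€22.00 + €20.84 = €922.84.
Total interest = total paid − principal = €922.84 − €800.00 = €122.84.

€122.84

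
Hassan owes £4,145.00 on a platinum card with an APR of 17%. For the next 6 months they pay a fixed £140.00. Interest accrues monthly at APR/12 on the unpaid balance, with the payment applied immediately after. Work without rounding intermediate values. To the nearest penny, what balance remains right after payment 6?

£3,639.72

Monthly rate r = 17%/12 = 1.41667% = 0.0141667.
Each month: B ← B·(1+r) − £140.00.
Month 1: interest £58.72; balance after payment £4,063.72.
Month 2: interest £57.57; balance after payment £3,981.29.
Month 3: interest £56.40; balance after payment £3,897.69.
Month 4: interest £55.22; balance after payment £3,812.91.
Month 5: interest £54.02; balance after payment £3,726.93.
Month 6: interest £52.80; balance after payment £3,639.72.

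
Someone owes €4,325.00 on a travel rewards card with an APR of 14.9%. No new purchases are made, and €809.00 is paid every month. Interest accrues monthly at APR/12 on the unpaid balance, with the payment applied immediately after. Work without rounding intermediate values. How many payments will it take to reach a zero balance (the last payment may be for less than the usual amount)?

6 payments

Monthly rate r = 14.9%/12 = 1.24167% = 0.0124167.
Recurrence: B ← B·(1+r) − €809.00.
Month 1: interest €53.70; balance after payment €3,569.70.
Month 2: interest €44.32; balance after payment €2,805.03.
Month 3: interest €34.83; balance after payment €2,030.85.
Month 4: interest €25.22; balance after payment €1,247.07.
Month 5: interest €15.48; balance after payment €453.56.
Month 6: interest €5.63; balance after payment €0.00.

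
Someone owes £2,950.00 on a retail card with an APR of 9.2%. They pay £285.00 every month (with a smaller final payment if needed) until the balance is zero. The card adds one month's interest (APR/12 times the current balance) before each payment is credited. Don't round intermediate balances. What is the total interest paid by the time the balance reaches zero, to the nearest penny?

£135.56

Monthly rate r = 9.2%/12 = 0.766667% = 0.00766667.
Payoff takes n = ⌈−ln(1 − rB₀/P)/ln(1+r)⌉ = ⌈10.826⌉ = 11 payments; the last is £235.56.
Total paid = 10·£285.00 + £235.56 = £3,085.56.
Total interest = total paid − principal = £3,085.56 − £2,950.00 = £135.56.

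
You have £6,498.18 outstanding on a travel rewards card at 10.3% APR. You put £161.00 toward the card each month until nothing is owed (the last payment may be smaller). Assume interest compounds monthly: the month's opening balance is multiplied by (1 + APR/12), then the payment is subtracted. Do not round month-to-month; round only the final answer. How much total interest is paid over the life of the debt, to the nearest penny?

£1,513.86

Monthly rate r = 10.3%/12 = 0.858333% = 0.00858333.
Payoff takes n = ⌈−ln(1 − rB₀/P)/ln(1+r)⌉ = ⌈49.763⌉ = 50 payments; the last is £123.04.
Total paid = 49·£161.00 + £123.04 = £8,012.04.
Total interest = total paid − principal = £8,012.04 − £6,498.18 = £1,513.86.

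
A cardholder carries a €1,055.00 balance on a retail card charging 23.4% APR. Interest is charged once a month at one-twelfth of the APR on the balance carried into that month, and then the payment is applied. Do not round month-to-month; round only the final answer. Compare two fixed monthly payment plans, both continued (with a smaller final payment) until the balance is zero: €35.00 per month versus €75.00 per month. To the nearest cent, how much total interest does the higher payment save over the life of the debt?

Monthly rate r = 23.4%/12 = 1.95% = 0.0195.
At €35.00/mo: n = ⌈−ln(1 − rB₀/P)/ln(1+r)⌉ = 46 payments (last €31.13); total interest = total paid − €1,055.00 = €551.13.
At €75.00/mo: 17 payments (last €45.31); total interest €190.31.
Interest saved = €551.13 − €190.31 = €360.82.

€360.82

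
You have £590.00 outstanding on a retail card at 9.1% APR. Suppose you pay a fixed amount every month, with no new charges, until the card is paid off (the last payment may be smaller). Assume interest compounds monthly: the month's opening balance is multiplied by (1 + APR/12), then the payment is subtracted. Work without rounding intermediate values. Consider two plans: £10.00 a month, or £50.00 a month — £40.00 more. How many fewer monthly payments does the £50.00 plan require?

66 fewer payments

Monthly rate r = 9.1%/12 = 0.758333% = 0.00758333.
At £10.00/mo: n = ⌈−ln(1 − rB₀/P)/ln(1+r)⌉ = 79 payments (last £5.15); total interest = total paid − £590.00 = £195.15.
At £50.00/mo: 13 payments (last £20.47); total interest £30.47.
Payments saved = 79 − 13 = 66.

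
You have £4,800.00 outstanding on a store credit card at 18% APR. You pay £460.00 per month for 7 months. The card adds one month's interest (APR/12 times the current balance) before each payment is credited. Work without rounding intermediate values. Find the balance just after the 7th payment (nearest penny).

£1,958.68

Monthly rate r = 18%/12 = 1.5% = 0.015.
Each month: B ← B·(1+r) − £460.00.
Month 1: interest £72.00; balance after payment £4,412.00.
Month 2: interest £66.18; balance after payment £4,018.18.
Month 3: interest £60.27; balance after payment £3,618.45.
Month 4: interest £54.28; balance after payment £3,212.73.
Month 5: interest £48.19; balance after payment £2,800.92.
Month 6: interest £42.01; balance after payment £2,382.93.
Month 7: interest £35.74; balance after payment £1,958.68.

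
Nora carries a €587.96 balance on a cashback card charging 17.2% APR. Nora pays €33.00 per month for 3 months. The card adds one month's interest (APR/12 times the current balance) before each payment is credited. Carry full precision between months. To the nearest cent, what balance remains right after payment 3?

Monthly rate r = 17.2%/12 = 1.43333% = 0.0143333.
Each month: B ← B·(1+r) − €33.00.
Month 1: interest €8.43; balance after payment €563.39.
Month 2: interest €8.08; balance after payment €538.46.
Month 3: interest €7.72; balance after payment €513.18.

€513.18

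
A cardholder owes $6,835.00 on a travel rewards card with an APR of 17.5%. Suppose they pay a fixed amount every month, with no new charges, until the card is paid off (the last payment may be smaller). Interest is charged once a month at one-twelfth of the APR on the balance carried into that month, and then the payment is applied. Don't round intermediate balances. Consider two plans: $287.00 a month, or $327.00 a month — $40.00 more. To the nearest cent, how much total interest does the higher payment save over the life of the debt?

$245.79

Monthly rate r = 17.5%/12 = 1.45833% = 0.0145833.
At $287.00/mo: n = ⌈−ln(1 − rB₀/P)/ln(1+r)⌉ = 30 payments (last $135.03); total interest = total paid − $6,835.00 = $1,623.03.
At $327.00/mo: 26 payments (last $37.24); total interest $1,377.24.
Interest saved = $1,623.03 − $1,377.24 = $245.79.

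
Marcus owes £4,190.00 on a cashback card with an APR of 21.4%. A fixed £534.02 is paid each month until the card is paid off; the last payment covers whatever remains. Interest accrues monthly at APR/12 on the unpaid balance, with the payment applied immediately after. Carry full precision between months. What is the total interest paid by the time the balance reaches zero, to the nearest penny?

£365.02

Monthly rate r = 21.4%/12 = 1.78333% = 0.0178333.
Payoff takes n = ⌈−ln(1 − rB₀/P)/ln(1+r)⌉ = ⌈8.527⌉ = 9 payments; the last is £282.86.
Total paid = 8·£534.02 + £282.86 = £4,555.02.
Total interest = total paid − principal = £4,555.02 − £4,190.00 = £365.02.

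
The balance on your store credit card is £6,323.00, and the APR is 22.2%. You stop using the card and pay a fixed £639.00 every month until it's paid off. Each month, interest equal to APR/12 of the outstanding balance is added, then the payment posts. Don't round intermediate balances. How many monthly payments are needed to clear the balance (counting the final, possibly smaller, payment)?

12 payments

Monthly rate r = 22.2%/12 = 1.85% = 0.0185.
Recurrence: B ← B·(1+r) − £639.00.
Month 1: interest £116.98; balance after payment £5,800.98.
Month 2: interest £107.32; balance after payment £5,269.29.
Closed form: n = −ln(1 − rB₀/P)/ln(1+r) = −ln(0.81694)/ln(1.0185) ≈ 11.030, so the balance reaches zero during payment 12.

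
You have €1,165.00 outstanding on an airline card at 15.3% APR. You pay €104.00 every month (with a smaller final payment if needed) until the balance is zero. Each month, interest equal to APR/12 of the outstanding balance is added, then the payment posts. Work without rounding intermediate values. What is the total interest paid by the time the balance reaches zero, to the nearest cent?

Monthly rate r = 15.3%/12 = 1.275% = 0.01275.
Payoff takes n = ⌈−ln(1 − rB₀/P)/ln(1+r)⌉ = ⌈12.164⌉ = 13 payments; the last is €17.16.
Total paid = 12·€104.00 + €17.16 = €1,265.16.
Total interest = total paid − principal = €1,265.16 − €1,165.00 = €100.16.

€100.16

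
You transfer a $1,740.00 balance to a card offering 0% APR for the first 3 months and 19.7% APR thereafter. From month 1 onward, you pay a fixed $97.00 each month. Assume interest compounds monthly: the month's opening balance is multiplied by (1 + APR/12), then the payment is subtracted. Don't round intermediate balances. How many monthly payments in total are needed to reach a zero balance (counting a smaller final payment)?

21 payments

Promo months 1–3 at r₀ = 0%/12 = 0; months 4+ at r₁ = 19.7%/12 = 0.0164167.
After month 3 (no interest yet): B = $1,740.00 − 3·$97.00 = $1,449.00.
Then at r₁ with $97.00/mo: n₂ = −ln(1 − r₁·B/P)/ln(1+r₁) ≈ 17.28 → 18 more payments.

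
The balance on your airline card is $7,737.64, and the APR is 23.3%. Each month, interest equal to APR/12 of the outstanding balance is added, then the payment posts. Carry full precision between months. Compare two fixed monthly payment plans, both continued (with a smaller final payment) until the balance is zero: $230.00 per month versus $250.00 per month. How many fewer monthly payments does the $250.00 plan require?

Monthly rate r = 23.3%/12 = 1.94167% = 0.0194167.
At $230.00/mo: n = ⌈−ln(1 − rB₀/P)/ln(1+r)⌉ = 56 payments (last $16.48); total interest = total paid − $7,737.64 = $4,928.84.
At $250.00/mo: 48 payments (last $193.46); total interest $4,205.82.
Payments saved = 56 − 48 = 8.

8 fewer payments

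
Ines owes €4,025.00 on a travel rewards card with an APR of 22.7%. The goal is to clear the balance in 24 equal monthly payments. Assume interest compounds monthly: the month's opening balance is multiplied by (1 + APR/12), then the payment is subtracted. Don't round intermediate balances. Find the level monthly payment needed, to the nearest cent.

€210.20

Monthly rate r = 22.7%/12 = 1.89167% = 0.0189167.
Level-payment amortization: P = B₀·r / (1 − (1+r)^(−n)) = 4025.00·0.0189167 / (1 − 1.01892^(−24)).
Denominator 1 − (1+r)^(−24) = 0.362218361.
P = 76.1396 / 0.362218361 ≈ 210.20.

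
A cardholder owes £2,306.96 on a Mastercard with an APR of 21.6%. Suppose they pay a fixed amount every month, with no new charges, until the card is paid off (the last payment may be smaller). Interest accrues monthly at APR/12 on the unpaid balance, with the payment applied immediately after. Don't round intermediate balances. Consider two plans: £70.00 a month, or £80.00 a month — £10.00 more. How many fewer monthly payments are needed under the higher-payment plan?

Monthly rate r = 21.6%/12 = 1.8% = 0.018.
At £70.00/mo: n = ⌈−ln(1 − rB₀/P)/ln(1+r)⌉ = 51 payments (last £29.51); total interest = total paid − £2,306.96 = £1,222.55.
At £80.00/mo: 42 payments (last £2.66); total interest £975.70.
Payments saved = 51 − 42 = 9.

9 fewer payments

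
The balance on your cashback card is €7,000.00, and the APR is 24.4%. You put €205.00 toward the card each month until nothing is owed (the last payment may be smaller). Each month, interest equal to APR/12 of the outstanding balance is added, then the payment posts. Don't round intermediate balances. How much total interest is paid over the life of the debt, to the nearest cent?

Monthly rate r = 24.4%/12 = 2.03333% = 0.0203333.
Payoff takes n = ⌈−ln(1 − rB₀/P)/ln(1+r)⌉ = ⌈58.878⌉ = 59 payments; the last is €180.24.
Total paid = 58·€205.00 + €180.24 = €12,070.24.
Total interest = total paid − principal = €12,070.24 − €7,000.00 = €5,070.24.

€5,070.24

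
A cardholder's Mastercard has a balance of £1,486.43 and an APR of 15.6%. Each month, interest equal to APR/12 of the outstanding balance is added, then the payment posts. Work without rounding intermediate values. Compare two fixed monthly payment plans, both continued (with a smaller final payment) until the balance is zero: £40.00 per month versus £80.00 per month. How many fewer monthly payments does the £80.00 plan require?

30 fewer payments

Monthly rate r = 15.6%/12 = 1.3% = 0.013.
At £40.00/mo: n = ⌈−ln(1 − rB₀/P)/ln(1+r)⌉ = 52 payments (last £3.61); total interest = total paid − £1,486.43 = £557.18.
At £80.00/mo: 22 payments (last £32.52); total interest £226.09.
Payments saved = 52 − 22 = 30.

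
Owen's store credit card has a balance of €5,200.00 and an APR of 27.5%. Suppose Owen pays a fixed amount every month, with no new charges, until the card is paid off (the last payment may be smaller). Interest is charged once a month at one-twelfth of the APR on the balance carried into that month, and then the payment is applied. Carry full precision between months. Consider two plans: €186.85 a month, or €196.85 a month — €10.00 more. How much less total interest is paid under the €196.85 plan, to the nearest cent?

Monthly rate r = 27.5%/12 = 2.29167% = 0.0229167.
At €186.85/mo: n = ⌈−ln(1 − rB₀/P)/ln(1+r)⌉ = 45 payments (last €152.98); total interest = total paid − €5,200.00 = €3,174.38.
At €196.85/mo: 42 payments (last €7.22); total interest €2,878.07.
Interest saved = €3,174.38 − €2,878.07 = €296.31.

€296.31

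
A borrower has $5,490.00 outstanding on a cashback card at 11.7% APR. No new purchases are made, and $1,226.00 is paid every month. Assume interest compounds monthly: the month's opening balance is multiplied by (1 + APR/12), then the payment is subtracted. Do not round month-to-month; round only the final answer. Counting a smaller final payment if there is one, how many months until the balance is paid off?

Monthly rate r = 11.7%/12 = 0.975% = 0.00975.
Recurrence: B ← B·(1+r) − $1,226.00.
Month 1: interest $53.53; balance after payment $4,317.53.
Month 2: interest $42.10; balance after payment $3,133.62.
Month 3: interest $30.55; balance after payment $1,938.18.
Month 4: interest $18.90; balance after payment $731.07.
Month 5: interest $7.13; balance after payment $0.00.

5 payments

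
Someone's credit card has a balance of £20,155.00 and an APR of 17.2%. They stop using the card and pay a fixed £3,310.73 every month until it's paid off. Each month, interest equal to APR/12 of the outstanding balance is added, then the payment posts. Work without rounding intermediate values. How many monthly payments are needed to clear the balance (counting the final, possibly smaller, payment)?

7 months

Monthly rate r = 17.2%/12 = 1.43333% = 0.0143333.
Recurrence: B ← B·(1+r) − £3,310.73.
Month 1: interest £288.89; balance after payment £17,133.16.
Month 2: interest £245.58; balance after payment £14,068.00.
Closed form: n = −ln(1 − rB₀/P)/ln(1+r) = −ln(0.91274)/ln(1.01433) ≈ 6.415, so the balance reaches zero during payment 7.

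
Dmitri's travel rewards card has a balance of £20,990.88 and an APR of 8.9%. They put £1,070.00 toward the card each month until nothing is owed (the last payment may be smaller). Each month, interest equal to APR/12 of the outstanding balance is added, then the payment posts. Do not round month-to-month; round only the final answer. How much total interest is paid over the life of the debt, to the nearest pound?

£1,778

Monthly rate r = 8.9%/12 = 0.741667% = 0.00741667.
Payoff takes n = ⌈−ln(1 − rB₀/P)/ln(1+r)⌉ = ⌈21.279⌉ = 22 payments; the last is £299.18.
Total paid = 21·£1,070.00 + £299.18 = £22,769.18.
Total interest = total paid − principal = £22,769.18 − £20,990.88 = £1,778.30.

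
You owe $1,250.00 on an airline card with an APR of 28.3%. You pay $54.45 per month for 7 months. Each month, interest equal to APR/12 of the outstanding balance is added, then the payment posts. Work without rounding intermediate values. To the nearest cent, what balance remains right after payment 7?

$1,062.34

Monthly rate r = 28.3%/12 = 2.35833% = 0.0235833.
Each month: B ← B·(1+r) − $54.45.
Month 1: interest $29.48; balance after payment $1,225.03.
Month 2: interest $28.89; balance after payment $1,199.47.
Month 3: interest $28.29; balance after payment $1,173.31.
Month 4: interest $27.67; balance after payment $1,146.53.
Month 5: interest $27.04; balance after payment $1,119.12.
Month 6: interest $26.39; balance after payment $1,091.06.
Month 7: interest $25.73; balance after payment $1,062.34.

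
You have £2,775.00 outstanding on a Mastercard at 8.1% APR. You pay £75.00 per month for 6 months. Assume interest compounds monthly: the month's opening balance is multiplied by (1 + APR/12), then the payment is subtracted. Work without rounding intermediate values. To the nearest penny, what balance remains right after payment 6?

Monthly rate r = 8.1%/12 = 0.675% = 0.00675.
Each month: B ← B·(1+r) − £75.00.
Month 1: interest £18.73; balance after payment £2,718.73.
Month 2: interest £18.35; balance after payment £2,662.08.
Month 3: interest £17.97; balance after payment £2,605.05.
Month 4: interest £17.58; balance after payment £2,547.64.
Month 5: interest £17.20; balance after payment £2,489.83.
Month 6: interest £16.81; balance after payment £2,431.64.

£2,431.64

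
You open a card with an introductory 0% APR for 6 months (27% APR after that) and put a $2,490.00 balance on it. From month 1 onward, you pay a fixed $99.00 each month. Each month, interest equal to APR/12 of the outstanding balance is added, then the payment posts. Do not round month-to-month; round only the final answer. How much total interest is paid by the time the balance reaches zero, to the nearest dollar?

Promo months 1–6 at r₀ = 0%/12 = 0; months 7+ at r₁ = 27%/12 = 0.0225.
After month 6 (no interest yet): B = $2,490.00 − 6·$99.00 = $1,896.00.
Then at r₁ with $99.00/mo: n₂ = −ln(1 − r₁·B/P)/ln(1+r₁) ≈ 25.33 → 26 more payments.
Total paid = 31·$99.00 + $33.39 = $3,102.39; interest = $3,102.39 − $2,490.00 = $612.39.

$612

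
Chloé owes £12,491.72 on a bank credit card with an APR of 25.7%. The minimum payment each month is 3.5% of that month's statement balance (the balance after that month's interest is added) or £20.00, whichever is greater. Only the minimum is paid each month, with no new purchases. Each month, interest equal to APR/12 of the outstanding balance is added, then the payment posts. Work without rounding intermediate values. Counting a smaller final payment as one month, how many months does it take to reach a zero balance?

259 months

Monthly rate r = 25.7%/12 = 2.14167% = 0.0214167.
While 3.5% of the post-interest balance exceeds £20.00, each month B ← (B·(1+r))·(1 − 0.035), i.e. B shrinks by the factor (1+r)·0.965 = 0.98567.
This holds for months 1–216. Entering month 217 the balance is £552.53; 3.5% of the post-interest balance is now below £20.00, so the flat £20.00 minimum applies from here.
From month 217 a fixed £20.00 at rate r clears £552.53 in 43 more payments. Total: 216 + 43 = 259 months.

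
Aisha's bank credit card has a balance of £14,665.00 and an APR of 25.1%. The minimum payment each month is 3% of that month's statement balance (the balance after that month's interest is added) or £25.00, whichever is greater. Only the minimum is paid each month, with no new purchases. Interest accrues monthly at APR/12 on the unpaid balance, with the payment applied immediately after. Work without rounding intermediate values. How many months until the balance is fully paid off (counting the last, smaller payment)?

352 months

Monthly rate r = 25.1%/12 = 2.09167% = 0.0209167.
While 3% of the post-interest balance exceeds £25.00, each month B ← (B·(1+r))·(1 − 0.03), i.e. B shrinks by the factor (1+r)·0.97 = 0.99029.
This holds for months 1–297. Entering month 298 the balance is £808.36; 3% of the post-interest balance is now below £25.00, so the flat £25.00 minimum applies from here.
From month 298 a fixed £25.00 at rate r clears £808.36 in 55 more payments. Total: 297 + 55 = 352 months.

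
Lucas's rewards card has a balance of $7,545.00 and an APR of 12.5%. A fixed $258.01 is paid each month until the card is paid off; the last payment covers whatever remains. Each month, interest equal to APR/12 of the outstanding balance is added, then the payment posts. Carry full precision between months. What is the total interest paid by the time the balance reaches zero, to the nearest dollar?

Monthly rate r = 12.5%/12 = 1.04167% = 0.0104167.
Payoff takes n = ⌈−ln(1 − rB₀/P)/ln(1+r)⌉ = ⌈35.057⌉ = 36 payments; the last is $14.82.
Total paid = 35·$258.01 + $14.82 = $9,045.17.
Total interest = total paid − principal = $9,045.17 − $7,545.00 = $1,500.17.

$1,500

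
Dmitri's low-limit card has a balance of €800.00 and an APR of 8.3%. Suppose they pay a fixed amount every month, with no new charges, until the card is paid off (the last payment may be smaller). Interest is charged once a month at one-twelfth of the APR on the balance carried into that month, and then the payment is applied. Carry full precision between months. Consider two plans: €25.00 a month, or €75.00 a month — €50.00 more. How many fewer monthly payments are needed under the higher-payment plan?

Monthly rate r = 8.3%/12 = 0.691667% = 0.00691667.
At €25.00/mo: n = ⌈−ln(1 − rB₀/P)/ln(1+r)⌉ = 37 payments (last €7.38); total interest = total paid − €800.00 = €107.38.
At €75.00/mo: 12 payments (last €8.95); total interest €33.95.
Payments saved = 37 − 12 = 25.

25 fewer payments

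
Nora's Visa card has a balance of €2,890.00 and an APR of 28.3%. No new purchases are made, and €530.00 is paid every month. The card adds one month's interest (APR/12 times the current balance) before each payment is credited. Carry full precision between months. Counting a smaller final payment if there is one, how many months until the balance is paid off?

6 months

Monthly rate r = 28.3%/12 = 2.35833% = 0.0235833.
Recurrence: B ← B·(1+r) − €530.00.
Month 1: interest €68.16; balance after payment €2,428.16.
Month 2: interest €57.26; balance after payment €1,955.42.
Month 3: interest €46.12; balance after payment €1,471.54.
Month 4: interest €34.70; balance after payment €976.24.
Month 5: interest €23.02; balance after payment €469.26.
Month 6: interest €11.07; balance after payment €0.00.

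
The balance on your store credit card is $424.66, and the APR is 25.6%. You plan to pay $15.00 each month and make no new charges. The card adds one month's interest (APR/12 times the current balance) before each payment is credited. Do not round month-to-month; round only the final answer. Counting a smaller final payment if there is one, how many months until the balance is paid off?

44 payments

Monthly rate r = 25.6%/12 = 2.13333% = 0.0213333.
Recurrence: B ← B·(1+r) − $15.00.
Month 1: interest $9.06; balance after payment $418.72.
Month 2: interest $8.93; balance after payment $412.65.
Closed form: n = −ln(1 − rB₀/P)/ln(1+r) = −ln(0.39604)/ln(1.02133) ≈ 43.879, so the balance reaches zero during payment 44.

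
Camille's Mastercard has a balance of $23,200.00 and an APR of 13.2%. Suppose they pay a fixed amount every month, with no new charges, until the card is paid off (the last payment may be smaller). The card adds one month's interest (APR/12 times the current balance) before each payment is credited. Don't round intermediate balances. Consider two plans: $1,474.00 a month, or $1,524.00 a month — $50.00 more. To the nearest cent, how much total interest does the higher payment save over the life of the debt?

$85.16

Monthly rate r = 13.2%/12 = 1.1% = 0.011.
At $1,474.00/mo: n = ⌈−ln(1 − rB₀/P)/ln(1+r)⌉ = 18 payments (last $558.90); total interest = total paid − $23,200.00 = $2,416.90.
At $1,524.00/mo: 17 payments (last $1,147.74); total interest $2,331.74.
Interest saved = $2,416.90 − $2,331.74 = $85.16.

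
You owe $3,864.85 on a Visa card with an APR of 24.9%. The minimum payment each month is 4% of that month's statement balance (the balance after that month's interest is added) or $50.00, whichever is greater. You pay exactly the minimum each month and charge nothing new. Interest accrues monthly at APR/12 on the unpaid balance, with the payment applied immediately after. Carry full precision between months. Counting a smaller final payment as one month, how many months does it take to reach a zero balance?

Monthly rate r = 24.9%/12 = 2.075% = 0.02075.
While 4% of the post-interest balance exceeds $50.00, each month B ← (B·(1+r))·(1 − 0.04), i.e. B shrinks by the factor (1+r)·0.96 = 0.97992.
This holds for months 1–57. Entering month 58 the balance is $1,216.18; 4% of the post-interest balance is now below $50.00, so the flat $50.00 minimum applies from here.
From month 58 a fixed $50.00 at rate r clears $1,216.18 in 35 more payments. Total: 57 + 35 = 92 months.

92 months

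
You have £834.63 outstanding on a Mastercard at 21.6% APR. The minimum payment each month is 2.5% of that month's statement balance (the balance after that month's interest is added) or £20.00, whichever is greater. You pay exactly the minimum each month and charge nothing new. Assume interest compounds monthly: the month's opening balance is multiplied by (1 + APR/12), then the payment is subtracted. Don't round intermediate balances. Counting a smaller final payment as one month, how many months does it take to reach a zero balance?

77 months

Monthly rate r = 21.6%/12 = 1.8% = 0.018.
While 2.5% of the post-interest balance exceeds £20.00, each month B ← (B·(1+r))·(1 − 0.025), i.e. B shrinks by the factor (1+r)·0.975 = 0.99255.
This holds for months 1–9. Entering month 10 the balance is £780.31; 2.5% of the post-interest balance is now below £20.00, so the flat £20.00 minimum applies from here.
From month 10 a fixed £20.00 at rate r clears £780.31 in 68 more payments. Total: 9 + 68 = 77 months.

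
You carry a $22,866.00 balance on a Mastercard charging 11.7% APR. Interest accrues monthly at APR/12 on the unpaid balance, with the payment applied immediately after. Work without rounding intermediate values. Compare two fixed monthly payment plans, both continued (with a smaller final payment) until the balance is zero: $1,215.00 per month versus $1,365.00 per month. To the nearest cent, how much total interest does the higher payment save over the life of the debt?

Monthly rate r = 11.7%/12 = 0.975% = 0.00975.
At $1,215.00/mo: n = ⌈−ln(1 − rB₀/P)/ln(1+r)⌉ = 21 payments (last $1,085.46); total interest = total paid − $22,866.00 = $2,519.46.
At $1,365.00/mo: 19 payments (last $518.41); total interest $2,222.41.
Interest saved = $2,519.46 − $2,222.41 = $297.05.

$297.05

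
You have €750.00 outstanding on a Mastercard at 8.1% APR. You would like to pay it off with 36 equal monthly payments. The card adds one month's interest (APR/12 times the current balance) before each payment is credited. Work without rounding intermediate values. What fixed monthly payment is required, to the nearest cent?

Monthly rate r = 8.1%/12 = 0.675% = 0.00675.
Level-payment amortization: P = B₀·r / (1 − (1+r)^(−n)) = 750.00·0.00675 / (1 − 1.00675^(−36)).
Denominator 1 − (1+r)^(−36) = 0.215087904.
P = 5.0625 / 0.215087904 ≈ 23.54.

€23.54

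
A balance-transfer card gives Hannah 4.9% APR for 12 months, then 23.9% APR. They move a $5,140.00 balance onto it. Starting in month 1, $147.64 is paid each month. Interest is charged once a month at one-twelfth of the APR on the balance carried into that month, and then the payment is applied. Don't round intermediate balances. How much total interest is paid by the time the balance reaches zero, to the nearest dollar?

Promo months 1–12 at r₀ = 4.9%/12 = 0.00408333; months 13+ at r₁ = 23.9%/12 = 0.0199167.
After month 12: iterate B ← B·(1+r₀) − $147.64 for 12 months → $3,585.58.
Then at r₁ with $147.64/mo: n₂ = −ln(1 − r₁·B/P)/ln(1+r₁) ≈ 33.52 → 34 more payments.
Total paid = 45·$147.64 + $77.23 = $6,721.03; interest = $6,721.03 − $5,140.00 = $1,581.03.

$1,581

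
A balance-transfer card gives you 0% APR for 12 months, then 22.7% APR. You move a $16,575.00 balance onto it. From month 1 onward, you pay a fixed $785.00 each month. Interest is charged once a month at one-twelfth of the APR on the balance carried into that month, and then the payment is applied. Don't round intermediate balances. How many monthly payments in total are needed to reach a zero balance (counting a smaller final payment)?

23 months

Promo months 1–12 at r₀ = 0%/12 = 0; months 13+ at r₁ = 22.7%/12 = 0.0189167.
After month 12 (no interest yet): B = $16,575.00 − 12·$785.00 = $7,155.00.
Then at r₁ with $785.00/mo: n₂ = −ln(1 − r₁·B/P)/ln(1+r₁) ≈ 10.10 → 11 more payments.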